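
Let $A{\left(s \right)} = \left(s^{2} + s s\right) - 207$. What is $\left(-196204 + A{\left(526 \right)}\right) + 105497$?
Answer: $462438$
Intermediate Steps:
$A{\left(s \right)} = -207 + 2 s^{2}$ ($A{\left(s \right)} = \left(s^{2} + s^{2}\right) - 207 = 2 s^{2} - 207 = -207 + 2 s^{2}$)
$\left(-196204 + A{\left(526 \right)}\right) + 105497 = \left(-196204 - \left(207 - 2 \cdot 526^{2}\right)\right) + 105497 = \left(-196204 + \left(-207 + 2 \cdot 276676\right)\right) + 105497 = \left(-196204 + \left(-207 + 553352\right)\right) + 105497 = \left(-196204 + 553145\right) + 105497 = 356941 + 105497 = 462438$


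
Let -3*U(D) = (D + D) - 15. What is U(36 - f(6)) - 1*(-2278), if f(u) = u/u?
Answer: 6779/3 ≈ 2259.7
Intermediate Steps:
f(u) = 1
U(D) = 5 - 2*D/3 (U(D) = -((D + D) - 15)/3 = -(2*D - 15)/3 = -(-15 + 2*D)/3 = 5 - 2*D/3)
U(36 - f(6)) - 1*(-2278) = (5 - 2*(36 - 1*1)/3) - 1*(-2278) = (5 - 2*(36 - 1)/3) + 2278 = (5 - 2/3*35) + 2278 = (5 - 70/3) + 2278 = -55/3 + 2278 = 6779/3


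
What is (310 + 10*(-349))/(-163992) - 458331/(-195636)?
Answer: 1052565831/445593596 ≈ 2.3622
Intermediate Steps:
(310 + 10*(-349))/(-163992) - 458331/(-195636) = (310 - 3490)*(-1/163992) - 458331*(-1/195636) = -3180*(-1/163992) + 152777/65212 = 265/13666 + 152777/65212 = 1052565831/445593596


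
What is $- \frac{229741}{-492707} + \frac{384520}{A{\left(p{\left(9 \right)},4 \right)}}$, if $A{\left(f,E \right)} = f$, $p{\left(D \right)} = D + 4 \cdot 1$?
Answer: $\frac{189458682273}{6405191} \approx 29579.0$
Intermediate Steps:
$p{\left(D \right)} = 4 + D$ ($p{\left(D \right)} = D + 4 = 4 + D$)
$- \frac{229741}{-492707} + \frac{384520}{A{\left(p{\left(9 \right)},4 \right)}} = - \frac{229741}{-492707} + \frac{384520}{4 + 9} = \left(-229741\right) \left(- \frac{1}{492707}\right) + \frac{384520}{13} = \frac{229741}{492707} + 384520 \cdot \frac{1}{13} = \frac{229741}{492707} + \frac{384520}{13} = \frac{189458682273}{6405191}$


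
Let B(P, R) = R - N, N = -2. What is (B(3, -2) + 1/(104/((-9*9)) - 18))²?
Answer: 6561/2439844 ≈ 0.0026891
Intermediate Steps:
B(P, R) = 2 + R (B(P, R) = R - 1*(-2) = R + 2 = 2 + R)
(B(3, -2) + 1/(104/((-9*9)) - 18))² = ((2 - 2) + 1/(104/((-9*9)) - 18))² = (0 + 1/(104/(-81) - 18))² = (0 + 1/(104*(-1/81) - 18))² = (0 + 1/(-104/81 - 18))² = (0 + 1/(-1562/81))² = (0 - 81/1562)² = (-81/1562)² = 6561/2439844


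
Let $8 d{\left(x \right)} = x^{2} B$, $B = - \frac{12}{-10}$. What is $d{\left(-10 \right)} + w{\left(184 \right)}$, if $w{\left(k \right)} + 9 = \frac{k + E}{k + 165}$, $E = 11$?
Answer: $\frac{2289}{349} \approx 6.5587$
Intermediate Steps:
$w{\left(k \right)} = -9 + \frac{11 + k}{165 + k}$ ($w{\left(k \right)} = -9 + \frac{k + 11}{k + 165} = -9 + \frac{11 + k}{165 + k}$)
$B = \frac{6}{5}$ ($B = \left(-12\right) \left(- \frac{1}{10}\right) = \frac{6}{5} \approx 1.2$)
$d{\left(x \right)} = \frac{3 x^{2}}{20}$ ($d{\left(x \right)} = \frac{x^{2} \cdot \frac{6}{5}}{8} = \frac{\frac{6}{5} x^{2}}{8} = \frac{3 x^{2}}{20}$)
$d{\left(-10 \right)} + w{\left(184 \right)} = \frac{3 \left(-10\right)^{2}}{20} + \frac{2 \left(-737 - 736\right)}{165 + 184} = \frac{3}{20} \cdot 100 + \frac{2 \left(-737 - 736\right)}{349} = 15 + 2 \cdot \frac{1}{349} \left(-1473\right) = 15 - \frac{2946}{349} = \frac{2289}{349}$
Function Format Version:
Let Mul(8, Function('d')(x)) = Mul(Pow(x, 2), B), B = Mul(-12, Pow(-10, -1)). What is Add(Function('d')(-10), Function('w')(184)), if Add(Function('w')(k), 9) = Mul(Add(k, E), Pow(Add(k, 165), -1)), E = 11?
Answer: Rational(2289, 349) ≈ 6.5587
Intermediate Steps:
Function('w')(k) = Add(-9, Mul(Pow(Add(165, k), -1), Add(11, k))) (Function('w')(k) = Add(-9, Mul(Add(k, 11), Pow(Add(k, 165), -1))) = Add(-9, Mul(Add(11, k), Pow(Add(165, k), -1))) = Add(-9, Mul(Pow(Add(165, k), -1), Add(11, k))))
B = Rational(6, 5) (B = Mul(-12, Rational(-1, 10)) = Rational(6, 5) ≈ 1.2000)
Function('d')(x) = Mul(Rational(3, 20), Pow(x, 2)) (Function('d')(x) = Mul(Rational(1, 8), Mul(Pow(x, 2), Rational(6, 5))) = Mul(Rational(1, 8), Mul(Rational(6, 5), Pow(x, 2))) = Mul(Rational(3, 20), Pow(x, 2)))
Add(Function('d')(-10), Function('w')(184)) = Add(Mul(Rational(3, 20), Pow(-10, 2)), Mul(2, Pow(Add(165, 184), -1), Add(-737, Mul(-4, 184)))) = Add(Mul(Rational(3, 20), 100), Mul(2, Pow(349, -1), Add(-737, -736))) = Add(15, Mul(2, Rational(1, 349), -1473)) = Add(15, Rational(-2946, 349)) = Rational(2289, 349)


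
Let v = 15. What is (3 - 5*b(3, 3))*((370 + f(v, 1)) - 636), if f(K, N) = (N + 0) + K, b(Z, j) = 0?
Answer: -750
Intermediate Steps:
f(K, N) = K + N (f(K, N) = N + K = K + N)
(3 - 5*b(3, 3))*((370 + f(v, 1)) - 636) = (3 - 5*0)*((370 + (15 + 1)) - 636) = (3 + 0)*((370 + 16) - 636) = 3*(386 - 636) = 3*(-250) = -750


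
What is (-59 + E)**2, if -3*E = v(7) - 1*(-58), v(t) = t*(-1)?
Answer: 5776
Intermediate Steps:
v(t) = -t
E = -17 (E = -(-1*7 - 1*(-58))/3 = -(-7 + 58)/3 = -1/3*51 = -17)
(-59 + E)**2 = (-59 - 17)**2 = (-76)**2 = 5776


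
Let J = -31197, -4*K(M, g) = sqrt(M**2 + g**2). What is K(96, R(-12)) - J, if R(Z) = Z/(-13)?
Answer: 31197 - 3*sqrt(10817)/13 ≈ 31173.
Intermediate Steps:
R(Z) = -Z/13 (R(Z) = Z*(-1/13) = -Z/13)
K(M, g) = -sqrt(M**2 + g**2)/4
K(96, R(-12)) - J = -sqrt(96**2 + (-1/13*(-12))**2)/4 - 1*(-31197) = -sqrt(9216 + (12/13)**2)/4 + 31197 = -sqrt(9216 + 144/169)/4 + 31197 = -3*sqrt(10817)/13 + 31197 = 31197 - 3*sqrt(10817)/13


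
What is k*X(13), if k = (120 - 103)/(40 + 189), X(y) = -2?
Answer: -34/229 ≈ -0.14847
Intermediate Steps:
k = 17/229 ≈ 0.074236
k*X(13) = (17/229)*(-2) = -34/229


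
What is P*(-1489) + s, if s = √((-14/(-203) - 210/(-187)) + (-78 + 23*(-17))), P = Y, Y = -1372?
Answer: 2042908 + I*√13757733429/5423 ≈ 2.0429e+6 + 21.629*I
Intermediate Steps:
P = -1372
s = I*√13757733429/5423 (s = √((-14*(-1/203) - 210*(-1/187)) + (-78 - 391)) = √((2/29 + 210/187) - 469) = √(6464/5423 - 469) = √(-2536923/5423) = I*√13757733429/5423 ≈ 21.629*I)
P*(-1489) + s = -1372*(-1489) + I*√13757733429/5423 = 2042908 + I*√13757733429/5423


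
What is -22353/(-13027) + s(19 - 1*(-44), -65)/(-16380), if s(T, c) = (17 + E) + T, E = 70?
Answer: 247747/145158 ≈ 1.7067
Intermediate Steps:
s(T, c) = 87 + T (s(T, c) = (17 + 70) + T = 87 + T)
-22353/(-13027) + s(19 - 1*(-44), -65)/(-16380) = -22353/(-13027) + (87 + (19 - 1*(-44)))/(-16380) = -22353*(-1/13027) + (87 + (19 + 44))*(-1/16380) = 22353/13027 + (87 + 63)*(-1/16380) = 22353/13027 + 150*(-1/16380) = 22353/13027 - 5/546 = 247747/145158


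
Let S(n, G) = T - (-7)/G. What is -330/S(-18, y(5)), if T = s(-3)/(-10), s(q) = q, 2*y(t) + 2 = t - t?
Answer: 3300/67 ≈ 49.254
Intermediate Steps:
y(t) = -1 (y(t) = -1 + (t - t)/2 = -1 + (½)*0 = -1 + 0 = -1)
T = 3/10 (T = -3/(-10) = -3*(-⅒) = 3/10 ≈ 0.30000)
S(n, G) = 3/10 + 7/G (S(n, G) = 3/10 - (-7)/G = 3/10 + 7/G)
-330/S(-18, y(5)) = -330/(3/10 + 7/(-1)) = -330/(3/10 + 7*(-1)) = -330/(3/10 - 7) = -330/(-67/10) = -330*(-10/67) = 3300/67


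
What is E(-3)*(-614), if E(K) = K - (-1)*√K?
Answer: 1842 - 614*I*√3 ≈ 1842.0 - 1063.5*I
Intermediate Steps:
E(K) = K + √K
E(-3)*(-614) = (-3 + √(-3))*(-614) = (-3 + I*√3)*(-614) = 1842 - 614*I*√3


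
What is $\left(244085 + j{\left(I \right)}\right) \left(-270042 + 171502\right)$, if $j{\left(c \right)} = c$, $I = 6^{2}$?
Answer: $-24055683340$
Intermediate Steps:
$I = 36$
$\left(244085 + j{\left(I \right)}\right) \left(-270042 + 171502\right) = \left(244085 + 36\right) \left(-270042 + 171502\right) = 244121 \left(-98540\right) = -24055683340$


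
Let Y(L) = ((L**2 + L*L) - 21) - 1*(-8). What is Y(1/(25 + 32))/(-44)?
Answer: 42235/142956 ≈ 0.29544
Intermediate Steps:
Y(L) = -13 + 2*L**2 (Y(L) = ((L**2 + L**2) - 21) + 8 = (2*L**2 - 21) + 8 = (-21 + 2*L**2) + 8 = -13 + 2*L**2)
Y(1/(25 + 32))/(-44) = (-13 + 2*(1/(25 + 32))**2)/(-44) = (-13 + 2*(1/57)**2)*(-1/44) = (-13 + 2*(1/3249))*(-1/44) = (-13 + 2/3249)*(-1/44) = -42235/3249*(-1/44) = 42235/142956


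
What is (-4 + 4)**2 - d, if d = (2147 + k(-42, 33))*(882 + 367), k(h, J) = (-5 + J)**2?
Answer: -3660819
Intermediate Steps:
d = 3660819 (d = (2147 + (-5 + 33)**2)*(882 + 367) = (2147 + 28**2)*1249 = (2147 + 784)*1249 = 2931*1249 = 3660819)
(-4 + 4)**2 - d = (-4 + 4)**2 - 1*3660819 = 0**2 - 3660819 = 0 - 3660819 = -3660819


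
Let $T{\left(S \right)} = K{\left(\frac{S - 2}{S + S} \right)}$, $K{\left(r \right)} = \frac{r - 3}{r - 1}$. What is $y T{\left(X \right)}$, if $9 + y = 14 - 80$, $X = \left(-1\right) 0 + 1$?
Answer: $-175$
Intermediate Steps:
$X = 1$ ($X = 0 + 1 = 1$)
$K{\left(r \right)} = \frac{-3 + r}{-1 + r}$
$T{\left(S \right)} = \frac{-3 + \frac{-2 + S}{2 S}}{-1 + \frac{-2 + S}{2 S}}$ ($T{\left(S \right)} = \frac{-3 + \frac{S - 2}{S + S}}{-1 + \frac{S - 2}{S + S}} = \frac{-3 + \frac{-2 + S}{2 S}}{-1 + \frac{-2 + S}{2 S}}$)
$y = -75$ ($y = -9 + \left(14 - 80\right) = -9 - 66 = -75$)
$y T{\left(X \right)} = - 75 \frac{2 + 5 \cdot 1}{2 + 1} = - 75 \frac{2 + 5}{3} = - 75 \cdot \frac{1}{3} \cdot 7 = \left(-75\right) \frac{7}{3} = -175$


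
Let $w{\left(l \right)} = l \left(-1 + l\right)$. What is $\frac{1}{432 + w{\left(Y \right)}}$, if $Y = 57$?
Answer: $\frac{1}{3624} \approx 0.00027594$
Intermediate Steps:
$\frac{1}{432 + w{\left(Y \right)}} = \frac{1}{432 + 57 \left(-1 + 57\right)} = \frac{1}{432 + 57 \cdot 56} = \frac{1}{432 + 3192} = \frac{1}{3624}$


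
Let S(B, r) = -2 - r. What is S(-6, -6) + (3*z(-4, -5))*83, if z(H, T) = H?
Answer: -992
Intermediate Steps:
S(-6, -6) + (3*z(-4, -5))*83 = (-2 - 1*(-6)) + (3*(-4))*83 = (-2 + 6) - 12*83 = 4 - 996 = -992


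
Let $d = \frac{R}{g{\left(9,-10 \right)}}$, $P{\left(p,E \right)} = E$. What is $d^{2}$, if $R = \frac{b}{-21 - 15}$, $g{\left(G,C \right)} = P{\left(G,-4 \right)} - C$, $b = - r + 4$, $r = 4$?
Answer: $0$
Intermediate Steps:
$b = 0$ ($b = \left(-1\right) 4 + 4 = -4 + 4 = 0$)
$g{\left(G,C \right)} = -4 - C$
$R = 0$ ($R = \frac{0}{-21 - 15} = \frac{0}{-36} = 0 \left(- \frac{1}{36}\right) = 0$)
$d = 0$ ($d = \frac{0}{-4 - -10} = \frac{0}{-4 + 10} = \frac{0}{6} = 0 \cdot \frac{1}{6} = 0$)
$d^{2} = 0^{2} = 0$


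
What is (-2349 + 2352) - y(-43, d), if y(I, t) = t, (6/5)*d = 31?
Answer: -137/6 ≈ -22.833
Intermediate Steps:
d = 155/6 (d = (5/6)*31 = 155/6 ≈ 25.833)
(-2349 + 2352) - y(-43, d) = (-2349 + 2352) - 1*155/6 = 3 - 155/6 = -137/6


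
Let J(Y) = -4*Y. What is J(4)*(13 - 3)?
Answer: -160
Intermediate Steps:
J(4)*(13 - 3) = (-4*4)*(13 - 3) = -16*10 = -160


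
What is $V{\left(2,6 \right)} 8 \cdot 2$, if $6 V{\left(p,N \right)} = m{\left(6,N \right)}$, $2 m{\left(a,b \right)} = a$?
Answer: $8$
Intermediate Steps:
$m{\left(a,b \right)} = \frac{a}{2}$
$V{\left(p,N \right)} = \frac{1}{2}$ ($V{\left(p,N \right)} = \frac{\frac{1}{2} \cdot 6}{6} = \frac{1}{6} \cdot 3 = \frac{1}{2}$)
$V{\left(2,6 \right)} 8 \cdot 2 = \frac{1}{2} \cdot 8 \cdot 2 = 4 \cdot 2 = 8$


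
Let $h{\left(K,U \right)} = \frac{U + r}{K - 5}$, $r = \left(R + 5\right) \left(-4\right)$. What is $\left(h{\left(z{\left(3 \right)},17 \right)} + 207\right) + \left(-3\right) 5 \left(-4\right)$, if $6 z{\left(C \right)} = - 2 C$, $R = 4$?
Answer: $\frac{1621}{6} \approx 270.17$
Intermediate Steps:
$r = -36$ ($r = \left(4 + 5\right) \left(-4\right) = 9 \left(-4\right) = -36$)
$z{\left(C \right)} = - \frac{C}{3}$ ($z{\left(C \right)} = \frac{\left(-2\right) C}{6} = - \frac{C}{3}$)
$h{\left(K,U \right)} = \frac{-36 + U}{-5 + K}$ ($h{\left(K,U \right)} = \frac{U - 36}{K - 5} = \frac{-36 + U}{-5 + K}$)
$\left(h{\left(z{\left(3 \right)},17 \right)} + 207\right) + \left(-3\right) 5 \left(-4\right) = \left(\frac{-36 + 17}{-5 - 1} + 207\right) + \left(-3\right) 5 \left(-4\right) = \left(\frac{1}{-5 - 1} \left(-19\right) + 207\right) - -60 = \left(\frac{1}{-6} \left(-19\right) + 207\right) + 60 = \left(\left(- \frac{1}{6}\right) \left(-19\right) + 207\right) + 60 = \left(\frac{19}{6} + 207\right) + 60 = \frac{1261}{6} + 60 = \frac{1621}{6}$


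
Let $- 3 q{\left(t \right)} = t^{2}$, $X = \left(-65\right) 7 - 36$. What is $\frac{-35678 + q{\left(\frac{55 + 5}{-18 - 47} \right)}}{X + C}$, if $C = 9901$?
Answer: $- \frac{602963}{159029} \approx -3.7915$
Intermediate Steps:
$X = -491$ ($X = -455 - 36 = -491$)
$q{\left(t \right)} = - \frac{t^{2}}{3}$
$\frac{-35678 + q{\left(\frac{55 + 5}{-18 - 47} \right)}}{X + C} = \frac{-35678 - \frac{\left(\frac{55 + 5}{-18 - 47}\right)^{2}}{3}}{-491 + 9901} = \frac{-35678 - \frac{\left(\frac{60}{-65}\right)^{2}}{3}}{9410} = \left(-35678 - \frac{\left(60 \left(- \frac{1}{65}\right)\right)^{2}}{3}\right) \frac{1}{9410} = \left(-35678 - \frac{\left(- \frac{12}{13}\right)^{2}}{3}\right) \frac{1}{9410} = \left(-35678 - \frac{48}{169}\right) \frac{1}{9410} = \left(- \frac{6029630}{169}\right) \frac{1}{9410} = - \frac{602963}{159029}$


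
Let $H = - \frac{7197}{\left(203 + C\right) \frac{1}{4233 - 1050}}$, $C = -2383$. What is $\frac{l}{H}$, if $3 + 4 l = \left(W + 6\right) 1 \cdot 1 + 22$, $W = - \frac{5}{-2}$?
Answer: $\frac{29975}{45816102} \approx 0.00065425$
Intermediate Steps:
$W = \frac{5}{2}$ ($W = \left(-5\right) \left(- \frac{1}{2}\right) = \frac{5}{2} \approx 2.5$)
$l = \frac{55}{8}$ ($l = - \frac{3}{4} + \frac{\left(\frac{5}{2} + 6\right) 1 \cdot 1 + 22}{4} = - \frac{3}{4} + \frac{\frac{17}{2} \cdot 1 \cdot 1 + 22}{4} = - \frac{3}{4} + \frac{\frac{17}{2} \cdot 1 + 22}{4} = - \frac{3}{4} + \frac{\frac{17}{2} + 22}{4} = - \frac{3}{4} + \frac{1}{4} \cdot \frac{61}{2} = - \frac{3}{4} + \frac{61}{8} = \frac{55}{8} \approx 6.875$)
$H = \frac{22908051}{2180}$ ($H = - \frac{7197}{\left(203 - 2383\right) \frac{1}{4233 - 1050}} = - \frac{7197}{\left(-2180\right) \frac{1}{3183}} = - \frac{7197}{- \frac{2180}{3183}} = \left(-7197\right) \left(- \frac{3183}{2180}\right) = \frac{22908051}{2180} \approx 10508.0$)
$\frac{l}{H} = \frac{55}{8 \cdot \frac{22908051}{2180}} = \frac{55}{8} \cdot \frac{2180}{22908051} = \frac{29975}{45816102}$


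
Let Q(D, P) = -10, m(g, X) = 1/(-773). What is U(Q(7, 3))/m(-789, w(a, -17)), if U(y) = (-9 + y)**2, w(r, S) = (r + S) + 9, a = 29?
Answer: -279053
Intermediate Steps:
w(r, S) = 9 + S + r (w(r, S) = (S + r) + 9 = 9 + S + r)
m(g, X) = -1/773
U(Q(7, 3))/m(-789, w(a, -17)) = (-9 - 10)**2/(-1/773) = (-19)**2*(-773) = 361*(-773) = -279053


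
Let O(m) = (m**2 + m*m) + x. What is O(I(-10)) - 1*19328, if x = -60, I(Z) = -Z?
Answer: -19188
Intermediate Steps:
O(m) = -60 + 2*m**2 (O(m) = (m**2 + m*m) - 60 = (m**2 + m**2) - 60 = 2*m**2 - 60 = -60 + 2*m**2)
O(I(-10)) - 1*19328 = (-60 + 2*(-1*(-10))**2) - 1*19328 = (-60 + 2*10**2) - 19328 = (-60 + 2*100) - 19328 = (-60 + 200) - 19328 = 140 - 19328 = -19188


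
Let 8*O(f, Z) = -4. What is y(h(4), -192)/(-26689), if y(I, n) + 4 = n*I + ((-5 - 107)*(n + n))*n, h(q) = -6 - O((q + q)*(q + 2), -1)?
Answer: 8256484/26689 ≈ 309.36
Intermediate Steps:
O(f, Z) = -1/2 (O(f, Z) = (1/8)*(-4) = -1/2)
h(q) = -11/2 (h(q) = -6 - 1*(-1/2) = -6 + 1/2 = -11/2)
y(I, n) = -4 - 224*n**2 + I*n (y(I, n) = -4 + (n*I + ((-5 - 107)*(n + n))*n) = -4 + (I*n + (-224*n)*n) = -4 + (I*n - 224*n**2) = -4 + (-224*n**2 + I*n) = -4 - 224*n**2 + I*n)
y(h(4), -192)/(-26689) = (-4 - 224*(-192)**2 - 11/2*(-192))/(-26689) = (-4 - 224*36864 + 1056)*(-1/26689) = (-4 - 8257536 + 1056)*(-1/26689) = -8256484*(-1/26689) = 8256484/26689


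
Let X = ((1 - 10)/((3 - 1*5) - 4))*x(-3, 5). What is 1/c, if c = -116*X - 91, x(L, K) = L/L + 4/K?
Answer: -5/2021 ≈ -0.0024740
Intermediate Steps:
x(L, K) = 1 + 4/K
X = 27/10 (X = ((1 - 10)/((3 - 1*5) - 4))*((4 + 5)/5) = (-9/((3 - 5) - 4))*((1/5)*9) = -9/(-2 - 4)*(9/5) = -9/(-6)*(9/5) = -9*(-1/6)*(9/5) = (3/2)*(9/5) = 27/10 ≈ 2.7000)
c = -2021/5 (c = -116*27/10 - 91 = -1566/5 - 91 = -2021/5 ≈ -404.20)
1/c = 1/(-2021/5) = -5/2021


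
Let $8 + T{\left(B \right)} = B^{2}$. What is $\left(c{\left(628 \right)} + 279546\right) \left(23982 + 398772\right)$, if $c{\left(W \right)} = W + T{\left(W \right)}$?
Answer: $285168710700$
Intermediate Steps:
$T{\left(B \right)} = -8 + B^{2}$
$c{\left(W \right)} = -8 + W + W^{2}$ ($c{\left(W \right)} = W + \left(-8 + W^{2}\right) = -8 + W + W^{2}$)
$\left(c{\left(628 \right)} + 279546\right) \left(23982 + 398772\right) = \left(\left(-8 + 628 + 628^{2}\right) + 279546\right) \left(23982 + 398772\right) = \left(\left(-8 + 628 + 394384\right) + 279546\right) 422754 = \left(395004 + 279546\right) 422754 = 674550 \cdot 422754 = 285168710700$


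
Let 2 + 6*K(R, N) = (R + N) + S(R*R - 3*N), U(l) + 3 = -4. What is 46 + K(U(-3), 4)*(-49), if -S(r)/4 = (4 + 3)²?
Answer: 3375/2 ≈ 1687.5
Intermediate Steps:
U(l) = -7 (U(l) = -3 - 4 = -7)
S(r) = -196 (S(r) = -4*(4 + 3)² = -4*7² = -4*49 = -196)
K(R, N) = -33 + N/6 + R/6 (K(R, N) = -⅓ + ((R + N) - 196)/6 = -⅓ + ((N + R) - 196)/6 = -⅓ + (-196 + N + R)/6 = -⅓ + (-98/3 + N/6 + R/6) = -33 + N/6 + R/6)
46 + K(U(-3), 4)*(-49) = 46 + (-33 + (⅙)*4 + (⅙)*(-7))*(-49) = 46 + (-33 + ⅔ - 7/6)*(-49) = 46 - 67/2*(-49) = 46 + 3283/2 = 3375/2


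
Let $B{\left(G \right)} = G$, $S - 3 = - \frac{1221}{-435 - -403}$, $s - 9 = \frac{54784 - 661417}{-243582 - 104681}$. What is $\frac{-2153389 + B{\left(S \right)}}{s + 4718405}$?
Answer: $- \frac{23997804163453}{52583987888480} \approx -0.45637$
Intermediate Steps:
$s = \frac{3741000}{348263}$ ($s = 9 + \frac{54784 - 661417}{-243582 - 104681} = 9 - \frac{606633}{-348263} = 9 - - \frac{606633}{348263} = 9 + \frac{606633}{348263} = \frac{3741000}{348263} \approx 10.742$)
$S = \frac{1317}{32}$ ($S = 3 - \frac{1221}{-435 - -403} = 3 - \frac{1221}{-435 + 403} = 3 - \frac{1221}{-32} = 3 - - \frac{1221}{32} = 3 + \frac{1221}{32} = \frac{1317}{32} \approx 41.156$)
$\frac{-2153389 + B{\left(S \right)}}{s + 4718405} = \frac{-2153389 + \frac{1317}{32}}{\frac{3741000}{348263} + 4718405} = - \frac{68907131}{32 \cdot \frac{1643249621515}{348263}} = \left(- \frac{68907131}{32}\right) \frac{348263}{1643249621515} = - \frac{23997804163453}{52583987888480}$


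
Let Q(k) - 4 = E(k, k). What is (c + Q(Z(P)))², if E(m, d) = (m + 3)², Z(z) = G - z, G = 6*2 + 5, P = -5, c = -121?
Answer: 258064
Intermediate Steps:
G = 17 (G = 12 + 5 = 17)
Z(z) = 17 - z
E(m, d) = (3 + m)²
Q(k) = 4 + (3 + k)²
(c + Q(Z(P)))² = (-121 + (4 + (3 + (17 - 1*(-5)))²))² = (-121 + (4 + (3 + (17 + 5))²))² = (-121 + (4 + (3 + 22)²))² = (-121 + (4 + 25²))² = (-121 + (4 + 625))² = (-121 + 629)² = 508² = 258064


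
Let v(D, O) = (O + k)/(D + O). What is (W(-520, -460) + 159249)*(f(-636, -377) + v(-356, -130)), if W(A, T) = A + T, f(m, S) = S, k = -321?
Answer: -28926983399/486 ≈ -5.9521e+7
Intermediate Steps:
v(D, O) = (-321 + O)/(D + O) (v(D, O) = (O - 321)/(D + O) = (-321 + O)/(D + O))
(W(-520, -460) + 159249)*(f(-636, -377) + v(-356, -130)) = ((-520 - 460) + 159249)*(-377 + (-321 - 130)/(-356 - 130)) = (-980 + 159249)*(-377 - 451/(-486)) = 158269*(-377 - 1/486*(-451)) = 158269*(-377 + 451/486) = 158269*(-182771/486) = -28926983399/486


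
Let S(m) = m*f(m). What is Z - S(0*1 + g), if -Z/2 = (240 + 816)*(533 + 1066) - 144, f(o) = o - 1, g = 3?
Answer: -3376806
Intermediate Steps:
f(o) = -1 + o
S(m) = m*(-1 + m)
Z = -3376800 (Z = -2*((240 + 816)*(533 + 1066) - 144) = -2*(1056*1599 - 144) = -2*(1688544 - 144) = -2*1688400 = -3376800)
Z - S(0*1 + g) = -3376800 - (0*1 + 3)*(-1 + (0*1 + 3)) = -3376800 - (0 + 3)*(-1 + (0 + 3)) = -3376800 - 3*(-1 + 3) = -3376800 - 3*2 = -3376800 - 1*6 = -3376800 - 6 = -3376806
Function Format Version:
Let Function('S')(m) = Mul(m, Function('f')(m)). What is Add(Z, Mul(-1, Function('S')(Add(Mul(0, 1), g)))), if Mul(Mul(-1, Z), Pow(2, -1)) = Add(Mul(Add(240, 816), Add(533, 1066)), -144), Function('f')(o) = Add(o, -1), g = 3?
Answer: -3376806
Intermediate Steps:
Function('f')(o) = Add(-1, o)
Function('S')(m) = Mul(m, Add(-1, m))
Z = -3376800 (Z = Mul(-2, Add(Mul(Add(240, 816), Add(533, 1066)), -144)) = Mul(-2, Add(Mul(1056, 1599), -144)) = Mul(-2, Add(1688544, -144)) = Mul(-2, 1688400) = -3376800)
Add(Z, Mul(-1, Function('S')(Add(Mul(0, 1), g)))) = Add(-3376800, Mul(-1, Mul(Add(Mul(0, 1), 3), Add(-1, Add(Mul(0, 1), 3))))) = Add(-3376800, Mul(-1, Mul(Add(0, 3), Add(-1, Add(0, 3))))) = Add(-3376800, Mul(-1, Mul(3, Add(-1, 3)))) = Add(-3376800, Mul(-1, Mul(3, 2))) = Add(-3376800, Mul(-1, 6)) = Add(-3376800, -6) = -3376806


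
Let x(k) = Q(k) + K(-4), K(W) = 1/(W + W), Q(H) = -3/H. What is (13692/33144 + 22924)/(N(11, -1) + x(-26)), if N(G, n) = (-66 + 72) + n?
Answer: 1097498636/238913 ≈ 4593.7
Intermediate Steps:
N(G, n) = 6 + n
K(W) = 1/(2*W)
x(k) = -⅛ - 3/k (x(k) = -3/k + (½)/(-4) = -3/k + (½)*(-¼) = -3/k - ⅛ = -⅛ - 3/k)
(13692/33144 + 22924)/(N(11, -1) + x(-26)) = (13692/33144 + 22924)/((6 - 1) + (⅛)*(-24 - 1*(-26))/(-26)) = (13692*(1/33144) + 22924)/(5 + (⅛)*(-1/26)*(-24 + 26)) = (1141/2762 + 22924)/(5 + (⅛)*(-1/26)*2) = 63317229/(2762*(5 - 1/104)) = 63317229/(2762*(519/104)) = (63317229/2762)*(104/519) = 1097498636/238913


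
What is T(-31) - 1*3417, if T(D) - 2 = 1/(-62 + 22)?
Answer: -136601/40 ≈ -3415.0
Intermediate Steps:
T(D) = 79/40 (T(D) = 2 + 1/(-62 + 22) = 2 + 1/(-40) = 2 - 1/40 = 79/40)
T(-31) - 1*3417 = 79/40 - 1*3417 = 79/40 - 3417 = -136601/40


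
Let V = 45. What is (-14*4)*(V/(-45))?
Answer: 56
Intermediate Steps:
(-14*4)*(V/(-45)) = (-14*4)*(45/(-45)) = -2520*(-1)/45 = -56*(-1) = 56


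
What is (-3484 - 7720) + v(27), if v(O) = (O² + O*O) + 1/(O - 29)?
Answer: -19493/2 ≈ -9746.5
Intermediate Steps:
v(O) = 1/(-29 + O) + 2*O² (v(O) = (O² + O²) + 1/(-29 + O) = 2*O² + 1/(-29 + O) = 1/(-29 + O) + 2*O²)
(-3484 - 7720) + v(27) = (-3484 - 7720) + (1 - 58*27² + 2*27³)/(-29 + 27) = -11204 + (1 - 58*729 + 2*19683)/(-2) = -11204 - (1 - 42282 + 39366)/2 = -11204 - ½*(-2915) = -11204 + 2915/2 = -19493/2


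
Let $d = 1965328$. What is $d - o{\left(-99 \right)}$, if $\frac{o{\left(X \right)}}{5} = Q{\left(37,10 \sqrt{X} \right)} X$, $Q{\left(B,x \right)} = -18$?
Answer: $1956418$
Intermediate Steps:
$o{\left(X \right)} = - 90 X$ ($o{\left(X \right)} = 5 \left(- 18 X\right) = - 90 X$)
$d - o{\left(-99 \right)} = 1965328 - \left(-90\right) \left(-99\right) = 1965328 - 8910 = 1956418$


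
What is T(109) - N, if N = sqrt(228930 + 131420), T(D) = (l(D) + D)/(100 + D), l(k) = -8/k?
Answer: 11873/22781 - 5*sqrt(14414) ≈ -599.77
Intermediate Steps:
T(D) = (D - 8/D)/(100 + D) (T(D) = (-8/D + D)/(100 + D) = (D - 8/D)/(100 + D))
N = 5*sqrt(14414) (N = sqrt(360350) = 5*sqrt(14414) ≈ 600.29)
T(109) - N = (-8 + 109**2)/(109*(100 + 109)) - 5*sqrt(14414) = (1/109)*(-8 + 11881)/209 - 5*sqrt(14414) = (1/109)*(1/209)*11873 - 5*sqrt(14414) = 11873/22781 - 5*sqrt(14414)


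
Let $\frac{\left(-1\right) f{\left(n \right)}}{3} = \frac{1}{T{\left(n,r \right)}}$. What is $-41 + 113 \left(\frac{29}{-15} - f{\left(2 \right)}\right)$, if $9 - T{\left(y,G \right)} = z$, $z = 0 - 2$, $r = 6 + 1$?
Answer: $- \frac{37727}{165} \approx -228.65$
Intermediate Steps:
$r = 7$
$z = -2$ ($z = 0 - 2 = -2$)
$T{\left(y,G \right)} = 11$ ($T{\left(y,G \right)} = 9 - -2 = 9 + 2 = 11$)
$f{\left(n \right)} = - \frac{3}{11}$
$-41 + 113 \left(\frac{29}{-15} - f{\left(2 \right)}\right) = -41 + 113 \left(\frac{29}{-15} - - \frac{3}{11}\right) = -41 + 113 \left(29 \left(- \frac{1}{15}\right) + \frac{3}{11}\right) = -41 + 113 \left(- \frac{29}{15} + \frac{3}{11}\right) = -41 + 113 \left(- \frac{274}{165}\right) = -41 - \frac{30962}{165} = - \frac{37727}{165}$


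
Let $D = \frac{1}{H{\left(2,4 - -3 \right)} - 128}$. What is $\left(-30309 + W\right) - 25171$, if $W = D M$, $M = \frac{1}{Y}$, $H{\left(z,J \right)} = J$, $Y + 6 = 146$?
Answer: $- \frac{939831201}{16940} \approx -55480.0$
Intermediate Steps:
$Y = 140$ ($Y = -6 + 146 = 140$)
$D = - \frac{1}{121}$ ($D = \frac{1}{\left(4 - -3\right) - 128} = \frac{1}{\left(4 + 3\right) - 128} = \frac{1}{7 - 128} = \frac{1}{-121} = - \frac{1}{121} \approx -0.0082645$)
$M = \frac{1}{140} \approx 0.0071429$
$W = - \frac{1}{16940}$ ($W = \left(- \frac{1}{121}\right) \frac{1}{140} = - \frac{1}{16940} \approx -5.9032 \cdot 10^{-5}$)
$\left(-30309 + W\right) - 25171 = \left(-30309 - \frac{1}{16940}\right) - 25171 = - \frac{513434461}{16940} - 25171 = - \frac{939831201}{16940}$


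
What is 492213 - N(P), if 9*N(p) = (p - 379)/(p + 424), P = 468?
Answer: 3951485875/8028 ≈ 4.9221e+5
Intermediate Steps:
N(p) = (-379 + p)/(9*(424 + p)) (N(p) = ((p - 379)/(p + 424))/9 = ((-379 + p)/(424 + p))/9 = (-379 + p)/(9*(424 + p)))
492213 - N(P) = 492213 - (-379 + 468)/(9*(424 + 468)) = 492213 - 89/(9*892) = 492213 - 1*89/8028 = 492213 - 89/8028 = 3951485875/8028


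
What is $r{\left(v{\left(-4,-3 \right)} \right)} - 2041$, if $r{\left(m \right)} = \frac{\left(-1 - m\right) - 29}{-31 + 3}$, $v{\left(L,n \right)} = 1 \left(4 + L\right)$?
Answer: $- \frac{28559}{14} \approx -2039.9$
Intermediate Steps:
$v{\left(L,n \right)} = 4 + L$
$r{\left(m \right)} = \frac{15}{14} + \frac{m}{28}$ ($r{\left(m \right)} = \frac{-30 - m}{-28} = \left(-30 - m\right) \left(- \frac{1}{28}\right) = \frac{15}{14} + \frac{m}{28}$)
$r{\left(v{\left(-4,-3 \right)} \right)} - 2041 = \left(\frac{15}{14} + \frac{4 - 4}{28}\right) - 2041 = \left(\frac{15}{14} + \frac{1}{28} \cdot 0\right) - 2041 = \left(\frac{15}{14} + 0\right) - 2041 = \frac{15}{14} - 2041 = - \frac{28559}{14}$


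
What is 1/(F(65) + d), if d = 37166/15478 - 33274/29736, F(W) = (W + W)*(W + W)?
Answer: 115063452/1944719877101 ≈ 5.9167e-5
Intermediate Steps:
F(W) = 4*W² (F(W) = (2*W)*(2*W) = 4*W²)
d = 147538301/115063452 (d = 37166*(1/15478) - 33274*1/29736 = 18583/7739 - 16637/14868 = 147538301/115063452 ≈ 1.2822)
1/(F(65) + d) = 1/(4*65² + 147538301/115063452) = 1/(4*4225 + 147538301/115063452) = 1/(16900 + 147538301/115063452) = 1/(1944719877101/115063452) = 115063452/1944719877101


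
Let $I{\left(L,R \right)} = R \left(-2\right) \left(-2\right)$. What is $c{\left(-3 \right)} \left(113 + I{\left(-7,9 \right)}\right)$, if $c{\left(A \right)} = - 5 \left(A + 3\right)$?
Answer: $0$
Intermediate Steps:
$I{\left(L,R \right)} = 4 R$ ($I{\left(L,R \right)} = - 2 R \left(-2\right) = 4 R$)
$c{\left(A \right)} = -15 - 5 A$ ($c{\left(A \right)} = - 5 \left(3 + A\right) = -15 - 5 A$)
$c{\left(-3 \right)} \left(113 + I{\left(-7,9 \right)}\right) = \left(-15 - -15\right) \left(113 + 4 \cdot 9\right) = \left(-15 + 15\right) \left(113 + 36\right) = 0 \cdot 149 = 0$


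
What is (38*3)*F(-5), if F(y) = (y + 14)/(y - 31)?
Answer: -57/2 ≈ -28.500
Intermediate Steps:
F(y) = (14 + y)/(-31 + y)
(38*3)*F(-5) = (38*3)*((14 - 5)/(-31 - 5)) = 114*(9/(-36)) = 114*(-1/36*9) = 114*(-¼) = -57/2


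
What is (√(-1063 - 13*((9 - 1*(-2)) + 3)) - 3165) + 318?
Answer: -2847 + I*√1245 ≈ -2847.0 + 35.285*I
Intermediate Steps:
(√(-1063 - 13*((9 - 1*(-2)) + 3)) - 3165) + 318 = (√(-1063 - 13*((9 + 2) + 3)) - 3165) + 318 = (√(-1063 - 13*(11 + 3)) - 3165) + 318 = (√(-1063 - 13*14) - 3165) + 318 = (√(-1063 - 182) - 3165) + 318 = (√(-1245) - 3165) + 318 = (I*√1245 - 3165) + 318 = (-3165 + I*√1245) + 318 = -2847 + I*√1245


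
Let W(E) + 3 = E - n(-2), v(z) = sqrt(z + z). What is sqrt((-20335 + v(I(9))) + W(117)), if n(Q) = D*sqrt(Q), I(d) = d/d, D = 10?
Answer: sqrt(-20221 + sqrt(2) - 10*I*sqrt(2)) ≈ 0.0497 - 142.2*I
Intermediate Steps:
I(d) = 1
n(Q) = 10*sqrt(Q)
v(z) = sqrt(2)*sqrt(z) (v(z) = sqrt(2*z) = sqrt(2)*sqrt(z))
W(E) = -3 + E - 10*I*sqrt(2) (W(E) = -3 + (E - 10*sqrt(-2)) = -3 + (E - 10*I*sqrt(2)) = -3 + E - 10*I*sqrt(2))
sqrt((-20335 + v(I(9))) + W(117)) = sqrt((-20335 + sqrt(2)*sqrt(1)) + (-3 + 117 - 10*I*sqrt(2))) = sqrt((-20335 + sqrt(2)*1) + (114 - 10*I*sqrt(2))) = sqrt((-20335 + sqrt(2)) + (114 - 10*I*sqrt(2))) = sqrt(-20221 + sqrt(2) - 10*I*sqrt(2))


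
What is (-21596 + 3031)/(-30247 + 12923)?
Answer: 18565/17324 ≈ 1.0716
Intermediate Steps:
(-21596 + 3031)/(-30247 + 12923) = -18565/(-17324) = -18565*(-1/17324) = 18565/17324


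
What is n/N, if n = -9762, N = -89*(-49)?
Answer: -9762/4361 ≈ -2.2385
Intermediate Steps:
N = 4361
n/N = -9762/4361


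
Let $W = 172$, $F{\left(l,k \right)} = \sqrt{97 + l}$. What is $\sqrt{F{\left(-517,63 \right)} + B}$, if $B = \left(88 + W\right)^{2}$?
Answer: $\sqrt{67600 + 2 i \sqrt{105}} \approx 260.0 + 0.039 i$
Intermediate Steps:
$B = 67600$ ($B = \left(88 + 172\right)^{2} = 260^{2} = 67600$)
$\sqrt{F{\left(-517,63 \right)} + B} = \sqrt{\sqrt{97 - 517} + 67600} = \sqrt{\sqrt{-420} + 67600} = \sqrt{2 i \sqrt{105} + 67600} = \sqrt{67600 + 2 i \sqrt{105}}$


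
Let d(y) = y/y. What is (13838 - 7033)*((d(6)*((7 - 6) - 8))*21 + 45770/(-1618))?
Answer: -965003440/809 ≈ -1.1928e+6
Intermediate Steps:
d(y) = 1
(13838 - 7033)*((d(6)*((7 - 6) - 8))*21 + 45770/(-1618)) = (13838 - 7033)*((1*((7 - 6) - 8))*21 + 45770/(-1618)) = 6805*((1*(1 - 8))*21 + 45770*(-1/1618)) = 6805*((1*(-7))*21 - 22885/809) = 6805*(-7*21 - 22885/809) = 6805*(-147 - 22885/809) = 6805*(-141808/809) = -965003440/809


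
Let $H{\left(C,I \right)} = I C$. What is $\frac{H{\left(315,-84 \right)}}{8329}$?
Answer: $- \frac{26460}{8329} \approx -3.1769$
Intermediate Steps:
$H{\left(C,I \right)} = C I$
$\frac{H{\left(315,-84 \right)}}{8329} = \frac{315 \left(-84\right)}{8329} = \left(-26460\right) \frac{1}{8329} = - \frac{26460}{8329}$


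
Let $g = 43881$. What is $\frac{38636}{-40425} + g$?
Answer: $\frac{1773850789}{40425} \approx 43880.0$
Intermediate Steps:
$\frac{38636}{-40425} + g = \frac{38636}{-40425} + 43881 = 38636 \left(- \frac{1}{40425}\right) + 43881 = - \frac{38636}{40425} + 43881 = \frac{1773850789}{40425}$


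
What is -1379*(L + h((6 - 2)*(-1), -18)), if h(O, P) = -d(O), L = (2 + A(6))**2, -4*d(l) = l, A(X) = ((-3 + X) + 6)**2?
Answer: -9498552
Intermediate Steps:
A(X) = (3 + X)**2
d(l) = -l/4
L = 6889 (L = (2 + (3 + 6)**2)**2 = (2 + 9**2)**2 = (2 + 81)**2 = 83**2 = 6889)
h(O, P) = O/4 (h(O, P) = -(-1)*O/4 = O/4)
-1379*(L + h((6 - 2)*(-1), -18)) = -1379*(6889 + ((6 - 2)*(-1))/4) = -1379*(6889 + (4*(-1))/4) = -1379*(6889 + (1/4)*(-4)) = -1379*(6889 - 1) = -1379*6888 = -9498552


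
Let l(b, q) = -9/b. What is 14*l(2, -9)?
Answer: -63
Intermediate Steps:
14*l(2, -9) = 14*(-9/2) = -63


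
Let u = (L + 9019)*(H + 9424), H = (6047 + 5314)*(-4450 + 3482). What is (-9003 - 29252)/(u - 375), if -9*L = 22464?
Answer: 38255/71674880927 ≈ 5.3373e-7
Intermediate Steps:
L = -2496 (L = -⅑*22464 = -2496)
H = -10997448 (H = 11361*(-968) = -10997448)
u = -71674880552 (u = (-2496 + 9019)*(-10997448 + 9424) = 6523*(-10988024) = -71674880552)
(-9003 - 29252)/(u - 375) = (-9003 - 29252)/(-71674880552 - 375) = -38255/(-71674880927) = -38255*(-1/71674880927) = 38255/71674880927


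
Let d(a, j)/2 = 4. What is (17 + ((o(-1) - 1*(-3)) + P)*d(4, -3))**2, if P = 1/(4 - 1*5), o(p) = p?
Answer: 625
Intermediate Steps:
P = -1 (P = 1/(4 - 5) = 1/(-1) = -1)
d(a, j) = 8 (d(a, j) = 2*4 = 8)
(17 + ((o(-1) - 1*(-3)) + P)*d(4, -3))**2 = (17 + ((-1 - 1*(-3)) - 1)*8)**2 = (17 + ((-1 + 3) - 1)*8)**2 = (17 + (2 - 1)*8)**2 = (17 + 1*8)**2 = (17 + 8)**2 = 25**2 = 625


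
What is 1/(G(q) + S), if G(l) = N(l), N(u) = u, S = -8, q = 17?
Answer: ⅑ ≈ 0.11111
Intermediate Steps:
G(l) = l
1/(G(q) + S) = 1/(17 - 8) = 1/9 = ⅑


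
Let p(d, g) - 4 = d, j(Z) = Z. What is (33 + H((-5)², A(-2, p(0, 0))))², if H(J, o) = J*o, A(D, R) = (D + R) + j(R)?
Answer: 33489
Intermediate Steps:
p(d, g) = 4 + d
A(D, R) = D + 2*R (A(D, R) = (D + R) + R = D + 2*R)
(33 + H((-5)², A(-2, p(0, 0))))² = (33 + (-5)²*(-2 + 2*(4 + 0)))² = (33 + 25*(-2 + 2*4))² = (33 + 25*(-2 + 8))² = (33 + 25*6)² = (33 + 150)² = 183² = 33489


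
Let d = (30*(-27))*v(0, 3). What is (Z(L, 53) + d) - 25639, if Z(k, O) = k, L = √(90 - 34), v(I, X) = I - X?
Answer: -23209 + 2*√14 ≈ -23202.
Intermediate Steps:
L = 2*√14 (L = √56 = 2*√14 ≈ 7.4833)
d = 2430 (d = (30*(-27))*(0 - 1*3) = -810*(0 - 3) = -810*(-3) = 2430)
(Z(L, 53) + d) - 25639 = (2*√14 + 2430) - 25639 = (2430 + 2*√14) - 25639 = -23209 + 2*√14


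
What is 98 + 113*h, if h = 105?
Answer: 11963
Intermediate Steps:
98 + 113*h = 98 + 113*105 = 98 + 11865 = 11963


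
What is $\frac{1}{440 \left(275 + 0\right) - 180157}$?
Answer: $- \frac{1}{59157} \approx -1.6904 \cdot 10^{-5}$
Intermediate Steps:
$\frac{1}{440 \left(275 + 0\right) - 180157} = \frac{1}{440 \cdot 275 - 180157} = \frac{1}{121000 - 180157} = \frac{1}{-59157} = - \frac{1}{59157}$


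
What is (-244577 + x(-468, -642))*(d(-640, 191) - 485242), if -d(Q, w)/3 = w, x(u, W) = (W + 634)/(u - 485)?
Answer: 113234670131495/953 ≈ 1.1882e+11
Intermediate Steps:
x(u, W) = (634 + W)/(-485 + u)
d(Q, w) = -3*w
(-244577 + x(-468, -642))*(d(-640, 191) - 485242) = (-244577 + (634 - 642)/(-485 - 468))*(-3*191 - 485242) = (-244577 - 8/(-953))*(-573 - 485242) = (-244577 - 1/953*(-8))*(-485815) = (-244577 + 8/953)*(-485815) = -233081873/953*(-485815) = 113234670131495/953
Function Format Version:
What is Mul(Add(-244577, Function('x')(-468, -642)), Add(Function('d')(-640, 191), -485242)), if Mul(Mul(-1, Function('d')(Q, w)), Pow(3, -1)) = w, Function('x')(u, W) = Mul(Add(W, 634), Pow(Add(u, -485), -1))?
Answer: Rational(113234670131495, 953) ≈ 1.1882e+11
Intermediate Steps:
Function('x')(u, W) = Mul(Pow(Add(-485, u), -1), Add(634, W)) (Function('x')(u, W) = Mul(Add(634, W), Pow(Add(-485, u), -1)) = Mul(Pow(Add(-485, u), -1), Add(634, W)))
Function('d')(Q, w) = Mul(-3, w)
Mul(Add(-244577, Function('x')(-468, -642)), Add(Function('d')(-640, 191), -485242)) = Mul(Add(-244577, Mul(Pow(Add(-485, -468), -1), Add(634, -642))), Add(Mul(-3, 191), -485242)) = Mul(Add(-244577, Mul(Pow(-953, -1), -8)), Add(-573, -485242)) = Mul(Add(-244577, Mul(Rational(-1, 953), -8)), -485815) = Mul(Add(-244577, Rational(8, 953)), -485815) = Mul(Rational(-233081873, 953), -485815) = Rational(113234670131495, 953)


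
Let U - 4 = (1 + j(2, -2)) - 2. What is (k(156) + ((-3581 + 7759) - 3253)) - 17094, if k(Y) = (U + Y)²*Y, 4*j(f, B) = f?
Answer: 3952510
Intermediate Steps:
j(f, B) = f/4
U = 7/2 (U = 4 + ((1 + (¼)*2) - 2) = 4 + ((1 + ½) - 2) = 4 + (3/2 - 2) = 4 - ½ = 7/2 ≈ 3.5000)
k(Y) = Y*(7/2 + Y)² (k(Y) = (7/2 + Y)²*Y = Y*(7/2 + Y)²)
(k(156) + ((-3581 + 7759) - 3253)) - 17094 = ((¼)*156*(7 + 2*156)² + ((-3581 + 7759) - 3253)) - 17094 = ((¼)*156*(7 + 312)² + (4178 - 3253)) - 17094 = ((¼)*156*319² + 925) - 17094 = ((¼)*156*101761 + 925) - 17094 = (3968679 + 925) - 17094 = 3969604 - 17094 = 3952510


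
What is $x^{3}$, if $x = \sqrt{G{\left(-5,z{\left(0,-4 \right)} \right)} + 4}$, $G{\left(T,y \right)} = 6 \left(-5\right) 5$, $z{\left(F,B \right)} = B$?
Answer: $- 146 i \sqrt{146} \approx - 1764.1 i$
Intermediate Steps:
$G{\left(T,y \right)} = -150$ ($G{\left(T,y \right)} = \left(-30\right) 5 = -150$)
$x = i \sqrt{146}$ ($x = \sqrt{-150 + 4} = \sqrt{-146} = i \sqrt{146} \approx 12.083 i$)
$x^{3} = \left(i \sqrt{146}\right)^{3} = - 146 i \sqrt{146}$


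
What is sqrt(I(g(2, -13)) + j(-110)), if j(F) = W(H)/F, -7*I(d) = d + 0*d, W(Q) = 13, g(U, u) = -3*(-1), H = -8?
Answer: I*sqrt(324170)/770 ≈ 0.73943*I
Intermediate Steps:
g(U, u) = 3
I(d) = -d/7 (I(d) = -(d + 0*d)/7 = -(d + 0)/7 = -d/7)
j(F) = 13/F
sqrt(I(g(2, -13)) + j(-110)) = sqrt(-1/7*3 + 13/(-110)) = sqrt(-3/7 + 13*(-1/110)) = sqrt(-3/7 - 13/110) = sqrt(-421/770) = I*sqrt(324170)/770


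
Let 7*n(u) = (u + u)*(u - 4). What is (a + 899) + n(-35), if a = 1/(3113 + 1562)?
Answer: 6026076/4675 ≈ 1289.0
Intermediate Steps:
a = 1/4675 ≈ 0.00021390
n(u) = 2*u*(-4 + u)/7 (n(u) = ((u + u)*(u - 4))/7 = ((2*u)*(-4 + u))/7 = (2*u*(-4 + u))/7 = 2*u*(-4 + u)/7)
(a + 899) + n(-35) = (1/4675 + 899) + (2/7)*(-35)*(-4 - 35) = 4202826/4675 + (2/7)*(-35)*(-39) = 4202826/4675 + 390 = 6026076/4675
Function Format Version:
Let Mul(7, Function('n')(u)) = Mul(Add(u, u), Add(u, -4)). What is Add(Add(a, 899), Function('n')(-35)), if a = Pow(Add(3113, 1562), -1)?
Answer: Rational(6026076, 4675) ≈ 1289.0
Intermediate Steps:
a = Rational(1, 4675) (a = Pow(4675, -1) = Rational(1, 4675) ≈ 0.00021390)
Function('n')(u) = Mul(Rational(2, 7), u, Add(-4, u)) (Function('n')(u) = Mul(Rational(1, 7), Mul(Add(u, u), Add(u, -4))) = Mul(Rational(1, 7), Mul(Mul(2, u), Add(-4, u))) = Mul(Rational(1, 7), Mul(2, u, Add(-4, u))) = Mul(Rational(2, 7), u, Add(-4, u)))
Add(Add(a, 899), Function('n')(-35)) = Add(Add(Rational(1, 4675), 899), Mul(Rational(2, 7), -35, Add(-4, -35))) = Add(Rational(4202826, 4675), Mul(Rational(2, 7), -35, -39)) = Add(Rational(4202826, 4675), 390) = Rational(6026076, 4675)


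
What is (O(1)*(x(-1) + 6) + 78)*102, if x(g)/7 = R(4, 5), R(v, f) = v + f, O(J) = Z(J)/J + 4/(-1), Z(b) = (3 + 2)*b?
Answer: 14994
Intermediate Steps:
Z(b) = 5*b
O(J) = 1 (O(J) = (5*J)/J + 4/(-1) = 5 + 4*(-1) = 5 - 4 = 1)
R(v, f) = f + v
x(g) = 63 (x(g) = 7*(5 + 4) = 7*9 = 63)
(O(1)*(x(-1) + 6) + 78)*102 = (1*(63 + 6) + 78)*102 = (1*69 + 78)*102 = (69 + 78)*102 = 147*102 = 14994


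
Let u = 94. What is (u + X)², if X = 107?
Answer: 40401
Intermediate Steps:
(u + X)² = (94 + 107)² = 201² = 40401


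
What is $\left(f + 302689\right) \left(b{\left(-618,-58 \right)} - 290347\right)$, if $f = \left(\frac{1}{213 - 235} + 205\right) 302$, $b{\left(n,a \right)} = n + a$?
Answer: $- \frac{1167129698074}{11} \approx -1.061 \cdot 10^{11}$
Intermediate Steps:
$b{\left(n,a \right)} = a + n$
$f = \frac{680859}{11}$ ($f = \left(\frac{1}{-22} + 205\right) 302 = \left(- \frac{1}{22} + 205\right) 302 = \frac{4509}{22} \cdot 302 = \frac{680859}{11} \approx 61896.0$)
$\left(f + 302689\right) \left(b{\left(-618,-58 \right)} - 290347\right) = \left(\frac{680859}{11} + 302689\right) \left(\left(-58 - 618\right) - 290347\right) = \frac{4010438 \left(-676 - 290347\right)}{11} = \frac{4010438}{11} \left(-291023\right) = - \frac{1167129698074}{11}$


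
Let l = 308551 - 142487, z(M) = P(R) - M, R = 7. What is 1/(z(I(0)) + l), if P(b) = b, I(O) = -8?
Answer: 1/166079 ≈ 6.0212e-6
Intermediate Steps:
z(M) = 7 - M
l = 166064
1/(z(I(0)) + l) = 1/((7 - 1*(-8)) + 166064) = 1/((7 + 8) + 166064) = 1/(15 + 166064) = 1/166079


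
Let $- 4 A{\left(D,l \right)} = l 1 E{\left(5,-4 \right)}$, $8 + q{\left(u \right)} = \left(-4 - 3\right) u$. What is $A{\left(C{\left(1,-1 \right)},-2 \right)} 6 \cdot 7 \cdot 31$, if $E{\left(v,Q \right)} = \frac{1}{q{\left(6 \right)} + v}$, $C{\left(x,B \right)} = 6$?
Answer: $- \frac{217}{15} \approx -14.467$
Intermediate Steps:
$q{\left(u \right)} = -8 - 7 u$ ($q{\left(u \right)} = -8 + \left(-4 - 3\right) u = -8 - 7 u$)
$E{\left(v,Q \right)} = \frac{1}{-50 + v}$ ($E{\left(v,Q \right)} = \frac{1}{\left(-8 - 42\right) + v} = \frac{1}{-50 + v}$)
$A{\left(D,l \right)} = \frac{l}{180}$ ($A{\left(D,l \right)} = - \frac{l 1 \frac{1}{-50 + 5}}{4} = - \frac{l \frac{1}{-45}}{4} = - \frac{l \left(- \frac{1}{45}\right)}{4} = - \frac{\left(- \frac{1}{45}\right) l}{4} = \frac{l}{180}$)
$A{\left(C{\left(1,-1 \right)},-2 \right)} 6 \cdot 7 \cdot 31 = \frac{1}{180} \left(-2\right) 6 \cdot 7 \cdot 31 = \left(- \frac{1}{90}\right) 42 \cdot 31 = \left(- \frac{7}{15}\right) 31 = - \frac{217}{15}$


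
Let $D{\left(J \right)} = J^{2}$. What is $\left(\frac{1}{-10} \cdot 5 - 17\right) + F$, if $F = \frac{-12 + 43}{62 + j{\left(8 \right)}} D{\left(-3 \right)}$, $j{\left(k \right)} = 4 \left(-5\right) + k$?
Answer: $- \frac{298}{25} \approx -11.92$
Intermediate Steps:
$j{\left(k \right)} = -20 + k$
$F = \frac{279}{50}$ ($F = \frac{-12 + 43}{62 + \left(-20 + 8\right)} \left(-3\right)^{2} = \frac{31}{62 - 12} \cdot 9 = \frac{31}{50} \cdot 9 = \frac{279}{50} \approx 5.58$)
$\left(\frac{1}{-10} \cdot 5 - 17\right) + F = \left(\frac{1}{-10} \cdot 5 - 17\right) + \frac{279}{50} = \left(\left(- \frac{1}{10}\right) 5 - 17\right) + \frac{279}{50} = \left(- \frac{1}{2} - 17\right) + \frac{279}{50} = - \frac{35}{2} + \frac{279}{50} = - \frac{298}{25}$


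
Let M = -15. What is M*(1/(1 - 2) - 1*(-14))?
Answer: -195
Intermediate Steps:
M*(1/(1 - 2) - 1*(-14)) = -15*(1/(1 - 2) - 1*(-14)) = -15*(1/(-1) + 14) = -15*(-1 + 14) = -15*13 = -195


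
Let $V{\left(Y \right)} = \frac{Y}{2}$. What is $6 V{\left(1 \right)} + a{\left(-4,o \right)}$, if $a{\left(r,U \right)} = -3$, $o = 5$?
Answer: $0$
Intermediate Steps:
$V{\left(Y \right)} = \frac{Y}{2}$ ($V{\left(Y \right)} = Y \frac{1}{2} = \frac{Y}{2}$)
$6 V{\left(1 \right)} + a{\left(-4,o \right)} = 6 \cdot \frac{1}{2} \cdot 1 - 3 = 6 \cdot \frac{1}{2} - 3 = 3 - 3 = 0$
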